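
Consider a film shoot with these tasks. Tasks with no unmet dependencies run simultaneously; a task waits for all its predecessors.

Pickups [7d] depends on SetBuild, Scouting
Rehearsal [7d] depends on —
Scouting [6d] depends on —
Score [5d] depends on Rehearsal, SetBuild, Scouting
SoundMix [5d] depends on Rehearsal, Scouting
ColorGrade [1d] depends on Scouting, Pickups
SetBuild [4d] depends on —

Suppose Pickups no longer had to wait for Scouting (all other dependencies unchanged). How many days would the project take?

12

With the dependency in place, Scouting→Pickups→ColorGrade = 6+7+1 = 14 sets the finish at 14 days.
Without Scouting→Pickups, Pickups's earliest start moves from 6 to 4.
The longest chain is now SetBuild→Pickups→ColorGrade = 4+7+1 = 12, so the project takes 12 days.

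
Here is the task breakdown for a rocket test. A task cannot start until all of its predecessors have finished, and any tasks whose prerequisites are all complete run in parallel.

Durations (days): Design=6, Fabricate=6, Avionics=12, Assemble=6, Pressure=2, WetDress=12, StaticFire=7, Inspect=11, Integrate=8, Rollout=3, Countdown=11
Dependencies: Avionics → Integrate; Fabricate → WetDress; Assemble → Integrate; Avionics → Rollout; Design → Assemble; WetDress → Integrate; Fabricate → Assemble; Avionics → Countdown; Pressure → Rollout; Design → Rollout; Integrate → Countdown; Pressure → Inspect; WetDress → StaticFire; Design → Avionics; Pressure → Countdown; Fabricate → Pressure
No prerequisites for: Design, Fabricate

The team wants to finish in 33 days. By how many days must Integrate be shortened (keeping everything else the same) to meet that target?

4

Current finish: 37 days; target: 33.
Integrate is on every critical path, so each day cut from Integrate cuts the finish by one (this holds down to a finish of 30).
Need 37 − 33 = 4 days off Integrate → Integrate becomes 4 days, finish becomes 33.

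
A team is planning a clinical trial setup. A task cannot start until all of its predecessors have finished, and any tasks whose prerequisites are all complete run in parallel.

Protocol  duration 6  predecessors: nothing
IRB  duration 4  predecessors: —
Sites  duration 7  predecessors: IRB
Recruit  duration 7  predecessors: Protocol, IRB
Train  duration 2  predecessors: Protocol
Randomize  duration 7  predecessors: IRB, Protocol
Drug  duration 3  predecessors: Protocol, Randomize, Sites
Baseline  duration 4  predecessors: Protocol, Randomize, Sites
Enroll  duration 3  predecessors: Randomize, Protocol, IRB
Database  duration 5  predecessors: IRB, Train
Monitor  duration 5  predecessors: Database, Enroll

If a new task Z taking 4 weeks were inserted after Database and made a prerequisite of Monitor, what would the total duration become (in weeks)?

22

Originally the job takes 21 weeks.
With Z inserted, Monitor now waits for max(Database, Enroll, Z).
New critical path: Protocol→Train→Database→Z→Monitor = 6+2+5+4+5 = 22 ⇒ 22 weeks.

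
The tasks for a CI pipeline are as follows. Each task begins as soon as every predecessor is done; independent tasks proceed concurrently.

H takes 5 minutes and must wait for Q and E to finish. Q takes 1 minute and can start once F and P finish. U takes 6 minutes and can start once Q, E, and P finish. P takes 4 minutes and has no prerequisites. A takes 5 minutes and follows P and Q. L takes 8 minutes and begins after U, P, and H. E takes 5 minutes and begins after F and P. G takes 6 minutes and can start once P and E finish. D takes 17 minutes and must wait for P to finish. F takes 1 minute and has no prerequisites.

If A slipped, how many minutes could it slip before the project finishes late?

Critical path: P→E→U→L = 4+5+6+8 = 23, so the finish is 23 minutes.
The longest chain containing A totals 10 minutes.
Float = 23 − 10 = 13.

13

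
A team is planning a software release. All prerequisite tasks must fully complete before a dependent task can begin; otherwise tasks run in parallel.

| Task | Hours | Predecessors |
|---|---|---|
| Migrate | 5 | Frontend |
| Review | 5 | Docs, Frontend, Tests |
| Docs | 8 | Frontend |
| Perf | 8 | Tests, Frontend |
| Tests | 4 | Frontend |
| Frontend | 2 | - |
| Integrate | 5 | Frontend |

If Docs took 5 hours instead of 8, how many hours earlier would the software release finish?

Baseline: Frontend→Docs→Review = 2+8+5 = 15 → 15 hours.
Since Docs is critical, the -3 change carries straight to that chain (now 12 hours).
The binding chain switches to Frontend→Tests→Perf = 2+4+8 = 14; finish 14 hours.
Change in finish: 14 − 15 = -1 hours.

1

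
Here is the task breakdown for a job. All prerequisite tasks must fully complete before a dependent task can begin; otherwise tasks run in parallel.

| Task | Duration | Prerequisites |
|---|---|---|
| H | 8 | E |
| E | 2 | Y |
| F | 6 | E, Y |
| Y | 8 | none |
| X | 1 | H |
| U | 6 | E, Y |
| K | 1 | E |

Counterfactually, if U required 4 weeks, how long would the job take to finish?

19

Baseline: Y→E→H→X = 8+2+8+1 = 19 → 19 weeks.
U has 3 weeks of float (longest path through it is 16).
No other chain overtakes it, so the finish is 19 weeks.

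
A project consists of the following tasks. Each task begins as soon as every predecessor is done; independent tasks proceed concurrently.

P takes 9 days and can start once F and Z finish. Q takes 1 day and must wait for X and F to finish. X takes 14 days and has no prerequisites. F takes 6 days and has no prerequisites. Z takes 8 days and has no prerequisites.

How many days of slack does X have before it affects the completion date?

The longest chain is Z→P = 8+9 = 17; overall finish 17 days.
X finishes as early as 14 and must finish by 16.
So X can slip 16 − 14 = 2 days.

2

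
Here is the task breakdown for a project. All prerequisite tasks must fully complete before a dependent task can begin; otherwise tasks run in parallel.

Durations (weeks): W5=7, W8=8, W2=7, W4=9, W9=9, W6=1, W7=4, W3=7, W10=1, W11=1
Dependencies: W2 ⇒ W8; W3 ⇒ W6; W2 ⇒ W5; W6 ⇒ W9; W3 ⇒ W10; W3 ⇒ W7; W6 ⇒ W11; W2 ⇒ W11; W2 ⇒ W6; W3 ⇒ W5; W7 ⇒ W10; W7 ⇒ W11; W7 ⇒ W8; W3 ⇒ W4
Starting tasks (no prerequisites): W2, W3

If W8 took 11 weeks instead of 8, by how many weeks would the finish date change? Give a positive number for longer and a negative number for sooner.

3

The binding path is W3→W7→W8 = 7+4+8 = 19; finish at 19 weeks.
Since W8 is critical, the +3 change carries straight to that chain (now 22 weeks).
No other chain overtakes it, so the finish is 22 weeks.
Change in finish: 22 − 19 = +3 weeks.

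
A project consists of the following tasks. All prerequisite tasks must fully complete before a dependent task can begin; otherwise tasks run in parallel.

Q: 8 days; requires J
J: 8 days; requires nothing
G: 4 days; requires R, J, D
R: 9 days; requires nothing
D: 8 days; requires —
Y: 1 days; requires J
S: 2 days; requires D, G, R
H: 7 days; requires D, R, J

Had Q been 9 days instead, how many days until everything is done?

17

The binding path is J→Q = 8+8 = 16; finish at 16 days.
Q lies on that path, so at 9 days the path becomes 17 days.
That remains the longest chain; total 17 days.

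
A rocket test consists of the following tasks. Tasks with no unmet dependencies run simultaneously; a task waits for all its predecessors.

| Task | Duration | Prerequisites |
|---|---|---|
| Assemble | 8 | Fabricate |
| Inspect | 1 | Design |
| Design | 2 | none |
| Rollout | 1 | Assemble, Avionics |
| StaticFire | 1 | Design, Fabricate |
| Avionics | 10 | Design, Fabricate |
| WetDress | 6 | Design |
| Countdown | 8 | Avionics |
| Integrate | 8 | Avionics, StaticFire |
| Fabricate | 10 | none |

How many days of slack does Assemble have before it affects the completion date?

9

Critical path: Fabricate→Avionics→Integrate = 10+10+8 = 28, so the finish is 28 days.
Longest path through Assemble: 19 days (earliest finish 18, latest finish 27).
Slack of Assemble = 19 − 10 = 9 days.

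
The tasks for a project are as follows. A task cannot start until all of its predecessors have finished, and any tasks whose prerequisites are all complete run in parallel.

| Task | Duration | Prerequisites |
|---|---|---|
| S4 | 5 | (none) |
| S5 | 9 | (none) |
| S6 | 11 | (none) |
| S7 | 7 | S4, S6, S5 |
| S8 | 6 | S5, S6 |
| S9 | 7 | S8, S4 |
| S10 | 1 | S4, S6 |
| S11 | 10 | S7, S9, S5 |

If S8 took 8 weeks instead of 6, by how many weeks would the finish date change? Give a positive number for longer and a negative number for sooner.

2

Actual critical path: S6→S8→S9→S11 = 11+6+7+10 = 34 ⇒ 34 weeks.
Since S8 is critical, the +2 change carries straight to that chain (now 36 weeks).
That remains the longest chain; total 36 weeks.
Change in finish: 36 − 34 = +2 weeks.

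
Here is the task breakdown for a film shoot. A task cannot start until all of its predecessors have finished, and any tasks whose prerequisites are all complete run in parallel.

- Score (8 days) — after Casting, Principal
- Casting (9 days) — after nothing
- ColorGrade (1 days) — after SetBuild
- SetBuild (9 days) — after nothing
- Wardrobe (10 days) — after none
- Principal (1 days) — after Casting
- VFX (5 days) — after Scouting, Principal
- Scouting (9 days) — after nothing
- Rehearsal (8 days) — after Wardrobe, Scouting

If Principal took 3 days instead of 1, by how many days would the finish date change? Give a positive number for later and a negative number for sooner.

2

Actual critical path: Casting→Principal→Score = 9+1+8 = 18 ⇒ 18 days.
Principal lies on that path, so at 3 days the path becomes 20 days.
The critical path is still Casting→Principal→Score; finish is now 20 days.
Change in finish: 20 − 18 = +2 days.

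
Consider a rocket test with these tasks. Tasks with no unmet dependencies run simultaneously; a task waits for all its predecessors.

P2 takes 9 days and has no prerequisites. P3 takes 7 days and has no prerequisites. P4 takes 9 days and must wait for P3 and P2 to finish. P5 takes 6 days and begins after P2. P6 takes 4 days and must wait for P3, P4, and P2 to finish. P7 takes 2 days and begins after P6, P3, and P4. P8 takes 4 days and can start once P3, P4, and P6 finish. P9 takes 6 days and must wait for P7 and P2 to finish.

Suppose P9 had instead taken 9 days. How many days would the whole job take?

33

As given, the longest chain is P2→P4→P6→P7→P9 = 9+9+4+2+6 = 30, so the finish is 30 days.
P9 is on the critical path; changing it to 9 makes that path 33 days.
The critical path is still P2→P4→P6→P7→P9; finish is now 33 days.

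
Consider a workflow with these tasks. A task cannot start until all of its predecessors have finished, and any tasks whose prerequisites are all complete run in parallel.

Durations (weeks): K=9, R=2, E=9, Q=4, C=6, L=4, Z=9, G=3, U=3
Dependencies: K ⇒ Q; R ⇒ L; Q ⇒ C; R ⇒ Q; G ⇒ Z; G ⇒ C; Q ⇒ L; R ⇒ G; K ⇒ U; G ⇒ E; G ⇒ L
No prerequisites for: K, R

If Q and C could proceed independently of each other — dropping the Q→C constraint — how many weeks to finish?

Original critical path: K→Q→C = 9+4+6 = 19 ⇒ 19 weeks.
Without Q→C, C's earliest start moves from 13 to 5.
After: K→Q→L = 9+4+4 = 17 → 17 weeks.

17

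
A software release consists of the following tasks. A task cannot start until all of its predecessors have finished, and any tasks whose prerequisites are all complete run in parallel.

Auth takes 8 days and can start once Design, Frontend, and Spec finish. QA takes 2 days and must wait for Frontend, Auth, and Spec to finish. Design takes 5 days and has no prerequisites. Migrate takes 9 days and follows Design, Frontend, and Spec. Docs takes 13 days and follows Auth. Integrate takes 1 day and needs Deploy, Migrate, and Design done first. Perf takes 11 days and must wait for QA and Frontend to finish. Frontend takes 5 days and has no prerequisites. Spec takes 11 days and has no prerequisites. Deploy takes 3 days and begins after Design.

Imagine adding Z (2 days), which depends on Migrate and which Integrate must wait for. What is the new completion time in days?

Originally the job takes 32 days.
With Z inserted, Integrate now waits for max(Deploy, Migrate, Design, Z).
New critical path: Spec→Auth→Docs = 11+8+13 = 32 ⇒ 32 days.

32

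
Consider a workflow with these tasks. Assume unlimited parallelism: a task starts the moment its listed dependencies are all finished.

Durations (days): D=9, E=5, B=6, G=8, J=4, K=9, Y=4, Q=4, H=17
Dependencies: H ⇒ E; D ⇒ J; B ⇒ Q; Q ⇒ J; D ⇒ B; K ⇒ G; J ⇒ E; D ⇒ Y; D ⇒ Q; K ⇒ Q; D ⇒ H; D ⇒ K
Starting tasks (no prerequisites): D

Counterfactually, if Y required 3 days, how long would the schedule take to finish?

The binding path is D→K→Q→J→E = 9+9+4+4+5 = 31; finish at 31 days.
The longest path through Y is only 13 days, so Y has float 18.
The critical path is still D→K→Q→J→E; finish is now 31 days.

31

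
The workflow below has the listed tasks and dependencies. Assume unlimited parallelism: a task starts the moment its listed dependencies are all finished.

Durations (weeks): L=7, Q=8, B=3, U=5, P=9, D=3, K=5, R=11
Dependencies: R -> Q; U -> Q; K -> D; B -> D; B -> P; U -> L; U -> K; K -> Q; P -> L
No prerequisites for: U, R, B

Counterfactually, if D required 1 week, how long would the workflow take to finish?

Critical path before the change: R→Q = 11+8 = 19 giving 19 weeks.
D has 6 weeks of float (longest path through it is 13).
The critical path is still R→Q; finish is now 19 weeks.

19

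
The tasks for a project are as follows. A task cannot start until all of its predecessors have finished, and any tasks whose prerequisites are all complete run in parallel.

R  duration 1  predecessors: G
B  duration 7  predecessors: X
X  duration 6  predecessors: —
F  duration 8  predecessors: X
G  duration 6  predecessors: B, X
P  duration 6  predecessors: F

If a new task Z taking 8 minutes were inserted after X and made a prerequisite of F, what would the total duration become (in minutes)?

28

Originally the project takes 20 minutes.
With Z inserted, F now waits for max(X, Z).
New critical path: X→Z→F→P = 6+8+8+6 = 28 ⇒ 28 minutes.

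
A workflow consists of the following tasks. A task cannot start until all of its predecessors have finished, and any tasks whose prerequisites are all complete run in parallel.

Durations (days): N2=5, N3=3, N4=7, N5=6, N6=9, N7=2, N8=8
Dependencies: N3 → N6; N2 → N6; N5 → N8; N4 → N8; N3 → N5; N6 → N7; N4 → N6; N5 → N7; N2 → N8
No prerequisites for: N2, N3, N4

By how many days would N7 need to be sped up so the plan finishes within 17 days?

1

Current finish: 18 days; target: 17.
N7 is on every critical path, so each day cut from N7 cuts the finish by one (this holds down to a finish of 17).
Need 18 − 17 = 1 day off N7 → N7 becomes 1 day, finish becomes 17.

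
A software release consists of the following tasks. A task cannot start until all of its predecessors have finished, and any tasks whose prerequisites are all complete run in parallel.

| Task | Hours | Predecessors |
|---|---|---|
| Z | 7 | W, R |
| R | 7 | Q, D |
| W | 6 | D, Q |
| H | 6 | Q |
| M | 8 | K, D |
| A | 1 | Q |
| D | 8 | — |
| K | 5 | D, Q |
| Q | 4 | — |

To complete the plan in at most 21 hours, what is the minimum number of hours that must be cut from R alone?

Current finish: 22 hours; target: 21.
R is on every critical path, so each hour cut from R cuts the finish by one (this holds down to a finish of 21).
Need 22 − 21 = 1 hour off R → R becomes 6 hours, finish becomes 21.

1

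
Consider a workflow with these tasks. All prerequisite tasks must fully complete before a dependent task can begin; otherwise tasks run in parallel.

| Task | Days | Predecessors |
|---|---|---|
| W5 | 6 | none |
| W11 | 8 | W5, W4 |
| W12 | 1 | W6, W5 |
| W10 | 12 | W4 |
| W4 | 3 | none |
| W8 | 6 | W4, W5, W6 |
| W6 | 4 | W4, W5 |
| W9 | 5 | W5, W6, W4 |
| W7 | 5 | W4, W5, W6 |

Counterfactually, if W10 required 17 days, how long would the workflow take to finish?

The binding path is W5→W6→W8 = 6+4+6 = 16; finish at 16 days.
The longest path through W10 is only 15 days, so W10 has float 1.
Now W4→W10 = 3+17 = 20 is longest, so the finish becomes 20 days.

20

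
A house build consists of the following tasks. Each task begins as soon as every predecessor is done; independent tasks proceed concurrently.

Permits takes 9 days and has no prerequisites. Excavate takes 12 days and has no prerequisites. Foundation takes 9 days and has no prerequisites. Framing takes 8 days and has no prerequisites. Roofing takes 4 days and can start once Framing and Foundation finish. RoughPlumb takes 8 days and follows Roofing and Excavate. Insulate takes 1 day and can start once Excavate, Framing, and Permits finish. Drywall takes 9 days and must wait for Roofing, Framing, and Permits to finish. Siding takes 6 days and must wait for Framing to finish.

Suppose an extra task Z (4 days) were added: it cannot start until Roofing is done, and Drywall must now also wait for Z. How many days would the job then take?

26

Originally the job takes 22 days.
With Z inserted, Drywall now waits for max(Roofing, Framing, Permits, Z).
New critical path: Foundation→Roofing→Z→Drywall = 9+4+4+9 = 26 ⇒ 26 days.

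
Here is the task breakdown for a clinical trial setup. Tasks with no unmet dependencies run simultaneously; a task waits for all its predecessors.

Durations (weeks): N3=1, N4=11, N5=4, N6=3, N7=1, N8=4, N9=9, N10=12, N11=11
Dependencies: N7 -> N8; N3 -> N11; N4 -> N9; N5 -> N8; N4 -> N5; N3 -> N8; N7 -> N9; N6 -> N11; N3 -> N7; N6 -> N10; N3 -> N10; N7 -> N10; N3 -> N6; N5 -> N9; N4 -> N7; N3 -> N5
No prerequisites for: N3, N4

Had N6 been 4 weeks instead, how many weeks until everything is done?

The binding path is N4→N5→N9 = 11+4+9 = 24; finish at 24 weeks.
The longest path through N6 is only 16 weeks, so N6 has float 8.
No other chain overtakes it, so the finish is 24 weeks.

24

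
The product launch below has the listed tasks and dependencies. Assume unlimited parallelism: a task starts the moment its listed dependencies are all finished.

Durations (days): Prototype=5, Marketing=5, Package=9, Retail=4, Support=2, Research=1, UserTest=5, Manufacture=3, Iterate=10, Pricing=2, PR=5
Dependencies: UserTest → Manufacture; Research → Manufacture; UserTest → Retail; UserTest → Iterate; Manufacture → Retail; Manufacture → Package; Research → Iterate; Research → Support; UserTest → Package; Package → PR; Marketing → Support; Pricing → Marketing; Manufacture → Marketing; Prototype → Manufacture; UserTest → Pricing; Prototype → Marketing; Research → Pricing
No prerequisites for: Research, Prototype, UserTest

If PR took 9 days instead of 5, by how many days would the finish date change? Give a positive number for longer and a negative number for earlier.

Actual critical path: Prototype→Manufacture→Package→PR = 5+3+9+5 = 22 ⇒ 22 days.
PR lies on that path, so at 9 days the path becomes 26 days.
No other chain overtakes it, so the finish is 26 days.
Change in finish: 26 − 22 = +4 days.

4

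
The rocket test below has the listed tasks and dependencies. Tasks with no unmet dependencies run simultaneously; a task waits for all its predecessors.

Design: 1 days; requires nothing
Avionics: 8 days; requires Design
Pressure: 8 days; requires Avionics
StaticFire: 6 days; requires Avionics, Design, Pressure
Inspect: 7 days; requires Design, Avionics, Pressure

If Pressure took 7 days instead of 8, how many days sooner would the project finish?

Actual critical path: Design→Avionics→Pressure→Inspect = 1+8+8+7 = 24 ⇒ 24 days.
Since Pressure is critical, the -1 change carries straight to that chain (now 23 days).
That remains the longest chain; total 23 days.
Change in finish: 23 − 24 = -1 days.

1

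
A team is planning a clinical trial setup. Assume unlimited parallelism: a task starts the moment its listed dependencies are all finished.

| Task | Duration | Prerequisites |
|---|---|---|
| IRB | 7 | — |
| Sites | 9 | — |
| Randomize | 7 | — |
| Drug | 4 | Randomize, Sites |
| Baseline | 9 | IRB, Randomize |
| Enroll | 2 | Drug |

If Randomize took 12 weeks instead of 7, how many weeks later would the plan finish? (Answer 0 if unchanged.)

5

Actual critical path: Randomize→Baseline = 7+9 = 16 ⇒ 16 weeks.
Randomize is on the critical path; changing it to 12 makes that path 21 weeks.
That remains the longest chain; total 21 weeks.
Change in finish: 21 − 16 = +5 weeks.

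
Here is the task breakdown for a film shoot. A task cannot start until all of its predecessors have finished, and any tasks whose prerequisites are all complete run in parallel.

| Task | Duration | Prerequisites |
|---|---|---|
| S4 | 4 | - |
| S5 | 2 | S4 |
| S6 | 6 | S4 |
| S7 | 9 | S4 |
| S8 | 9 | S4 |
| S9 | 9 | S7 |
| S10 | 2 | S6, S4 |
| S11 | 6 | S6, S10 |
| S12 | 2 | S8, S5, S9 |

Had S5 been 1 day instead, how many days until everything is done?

24

Baseline: S4→S7→S9→S12 = 4+9+9+2 = 24 → 24 days.
S5 has 16 days of float (longest path through it is 8).
That remains the longest chain; total 24 days.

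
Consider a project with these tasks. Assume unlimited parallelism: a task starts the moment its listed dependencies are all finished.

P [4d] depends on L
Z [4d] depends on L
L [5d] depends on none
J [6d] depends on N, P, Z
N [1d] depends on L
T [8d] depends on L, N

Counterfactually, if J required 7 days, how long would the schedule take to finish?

Baseline: L→Z→J = 5+4+6 = 15 → 15 days.
Since J is critical, the +1 change carries straight to that chain (now 16 days).
The critical path is still L→Z→J; finish is now 16 days.

16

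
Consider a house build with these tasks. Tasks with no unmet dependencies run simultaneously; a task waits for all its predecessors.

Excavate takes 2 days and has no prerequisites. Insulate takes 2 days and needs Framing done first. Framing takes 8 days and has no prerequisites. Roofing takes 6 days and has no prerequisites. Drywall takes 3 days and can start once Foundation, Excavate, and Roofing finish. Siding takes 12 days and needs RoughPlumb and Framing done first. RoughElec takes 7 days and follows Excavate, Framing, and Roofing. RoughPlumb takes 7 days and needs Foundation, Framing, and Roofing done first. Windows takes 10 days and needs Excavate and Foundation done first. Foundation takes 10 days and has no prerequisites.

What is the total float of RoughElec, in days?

The longest chain is Foundation→RoughPlumb→Siding = 10+7+12 = 29; overall finish 29 days.
Longest path through RoughElec: 15 days (earliest finish 15, latest finish 29).
Float = 29 − 15 = 14.

14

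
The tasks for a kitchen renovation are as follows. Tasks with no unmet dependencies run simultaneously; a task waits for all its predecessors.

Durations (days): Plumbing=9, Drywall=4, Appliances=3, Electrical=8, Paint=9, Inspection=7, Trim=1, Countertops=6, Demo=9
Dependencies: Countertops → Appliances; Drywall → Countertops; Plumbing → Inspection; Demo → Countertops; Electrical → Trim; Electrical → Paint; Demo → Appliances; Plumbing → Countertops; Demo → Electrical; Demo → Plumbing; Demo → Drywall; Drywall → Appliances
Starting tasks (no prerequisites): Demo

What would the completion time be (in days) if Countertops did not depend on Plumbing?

26

Before: longest chain Demo→Plumbing→Countertops→Appliances = 9+9+6+3 = 27, finish 27.
Without Plumbing→Countertops, Countertops's earliest start moves from 18 to 13.
After: Demo→Electrical→Paint = 9+8+9 = 26 → 26 days.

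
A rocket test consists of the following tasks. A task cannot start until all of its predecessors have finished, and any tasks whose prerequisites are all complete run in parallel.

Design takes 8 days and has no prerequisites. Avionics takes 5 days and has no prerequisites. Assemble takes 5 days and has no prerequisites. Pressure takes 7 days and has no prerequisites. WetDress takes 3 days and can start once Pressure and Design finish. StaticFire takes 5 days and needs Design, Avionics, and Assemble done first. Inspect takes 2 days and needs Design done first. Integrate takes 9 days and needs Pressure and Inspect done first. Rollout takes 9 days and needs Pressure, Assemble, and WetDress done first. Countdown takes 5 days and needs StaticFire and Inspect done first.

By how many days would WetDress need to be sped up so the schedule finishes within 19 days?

Current finish: 20 days; target: 19.
WetDress is on every critical path, so each day cut from WetDress cuts the finish by one (this holds down to a finish of 19).
Need 20 − 19 = 1 day off WetDress → WetDress becomes 2 days, finish becomes 19.

1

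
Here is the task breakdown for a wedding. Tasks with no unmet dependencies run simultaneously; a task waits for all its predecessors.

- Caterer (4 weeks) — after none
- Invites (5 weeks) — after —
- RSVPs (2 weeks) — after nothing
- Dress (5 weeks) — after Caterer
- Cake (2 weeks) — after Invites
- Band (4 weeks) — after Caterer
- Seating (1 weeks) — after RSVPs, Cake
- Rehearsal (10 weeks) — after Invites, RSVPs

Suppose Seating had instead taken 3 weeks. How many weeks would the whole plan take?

Baseline: Invites→Rehearsal = 5+10 = 15 → 15 weeks.
The longest path through Seating is only 8 weeks, so Seating has float 7.
That remains the longest chain; total 15 weeks.

15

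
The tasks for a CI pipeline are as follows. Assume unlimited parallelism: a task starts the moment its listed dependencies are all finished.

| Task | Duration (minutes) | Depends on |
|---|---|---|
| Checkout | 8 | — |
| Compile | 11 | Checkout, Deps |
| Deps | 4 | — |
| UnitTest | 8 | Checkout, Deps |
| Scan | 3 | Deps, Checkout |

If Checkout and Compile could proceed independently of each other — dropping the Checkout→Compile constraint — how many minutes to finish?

With the dependency in place, Checkout→Compile = 8+11 = 19 sets the finish at 19 minutes.
Without Checkout→Compile, Compile's earliest start moves from 8 to 4.
After: Checkout→UnitTest = 8+8 = 16 → 16 minutes.

16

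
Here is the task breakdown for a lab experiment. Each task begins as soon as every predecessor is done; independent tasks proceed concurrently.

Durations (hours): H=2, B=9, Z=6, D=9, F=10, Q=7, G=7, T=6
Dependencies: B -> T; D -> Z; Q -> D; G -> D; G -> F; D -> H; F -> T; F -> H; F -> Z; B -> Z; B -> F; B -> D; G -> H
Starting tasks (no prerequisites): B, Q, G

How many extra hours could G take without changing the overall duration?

2

B→F→T = 9+10+6 = 25 sets the makespan at 25 hours.
G finishes as early as 7 and must finish by 9.
Float = 25 − 23 = 2.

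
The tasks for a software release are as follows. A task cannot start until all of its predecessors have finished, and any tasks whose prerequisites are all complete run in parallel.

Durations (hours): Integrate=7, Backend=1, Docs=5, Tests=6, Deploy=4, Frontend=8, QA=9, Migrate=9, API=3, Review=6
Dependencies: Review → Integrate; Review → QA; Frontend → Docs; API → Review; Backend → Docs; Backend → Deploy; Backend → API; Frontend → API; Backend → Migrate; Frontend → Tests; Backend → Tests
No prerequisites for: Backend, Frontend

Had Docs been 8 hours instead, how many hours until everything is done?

26

Actual critical path: Frontend→API→Review→QA = 8+3+6+9 = 26 ⇒ 26 hours.
The longest path through Docs is only 13 hours, so Docs has float 13.
That remains the longest chain; total 26 hours.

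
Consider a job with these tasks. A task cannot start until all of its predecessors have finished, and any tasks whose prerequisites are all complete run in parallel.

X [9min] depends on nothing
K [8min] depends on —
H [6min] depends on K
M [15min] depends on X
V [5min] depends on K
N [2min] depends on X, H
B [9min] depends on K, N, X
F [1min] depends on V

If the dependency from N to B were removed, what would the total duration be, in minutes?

Original critical path: K→H→N→B = 8+6+2+9 = 25 ⇒ 25 minutes.
Without N→B, B's earliest start moves from 16 to 9.
The longest chain is now X→M = 9+15 = 24, so the schedule takes 24 minutes.

24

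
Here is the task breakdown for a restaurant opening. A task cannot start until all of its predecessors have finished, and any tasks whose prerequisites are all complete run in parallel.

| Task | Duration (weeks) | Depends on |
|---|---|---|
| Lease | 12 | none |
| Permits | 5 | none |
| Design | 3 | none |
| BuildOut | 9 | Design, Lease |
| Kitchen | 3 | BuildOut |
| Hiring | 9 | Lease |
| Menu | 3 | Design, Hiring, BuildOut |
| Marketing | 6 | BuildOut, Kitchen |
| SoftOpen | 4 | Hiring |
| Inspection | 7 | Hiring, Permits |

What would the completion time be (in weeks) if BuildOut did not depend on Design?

Original critical path: Lease→BuildOut→Kitchen→Marketing = 12+9+3+6 = 30 ⇒ 30 weeks.
Dropping Design→BuildOut doesn't change BuildOut's earliest start (12); another predecessor still binds.
The longest chain is now Lease→BuildOut→Kitchen→Marketing = 12+9+3+6 = 30, so the schedule takes 30 weeks.

30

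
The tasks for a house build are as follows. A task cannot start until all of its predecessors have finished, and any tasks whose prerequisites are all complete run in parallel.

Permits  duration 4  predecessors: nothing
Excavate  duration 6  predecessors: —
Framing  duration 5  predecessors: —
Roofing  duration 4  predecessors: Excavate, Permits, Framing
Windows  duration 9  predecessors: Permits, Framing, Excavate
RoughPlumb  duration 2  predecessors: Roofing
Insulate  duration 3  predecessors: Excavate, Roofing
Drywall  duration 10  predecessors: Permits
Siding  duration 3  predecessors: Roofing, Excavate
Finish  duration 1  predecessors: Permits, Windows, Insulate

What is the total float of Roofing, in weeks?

The longest chain is Excavate→Windows→Finish = 6+9+1 = 16; overall finish 16 weeks.
The longest chain containing Roofing totals 14 weeks.
So Roofing can slip 12 − 10 = 2 weeks.

2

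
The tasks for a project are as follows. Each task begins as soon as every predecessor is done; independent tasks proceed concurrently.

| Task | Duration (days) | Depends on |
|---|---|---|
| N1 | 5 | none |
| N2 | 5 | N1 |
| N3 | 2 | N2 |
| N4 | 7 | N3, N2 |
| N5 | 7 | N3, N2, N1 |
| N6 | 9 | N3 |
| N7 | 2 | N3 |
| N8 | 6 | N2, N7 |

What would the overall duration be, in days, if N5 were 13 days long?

Critical path before the change: N1→N2→N3→N6 = 5+5+2+9 = 21 giving 21 days.
N5 is off the critical path — its longest chain is 19 days, giving 2 of slack.
Now N1→N2→N3→N5 = 5+5+2+13 = 25 is longest, so the finish becomes 25 days.

25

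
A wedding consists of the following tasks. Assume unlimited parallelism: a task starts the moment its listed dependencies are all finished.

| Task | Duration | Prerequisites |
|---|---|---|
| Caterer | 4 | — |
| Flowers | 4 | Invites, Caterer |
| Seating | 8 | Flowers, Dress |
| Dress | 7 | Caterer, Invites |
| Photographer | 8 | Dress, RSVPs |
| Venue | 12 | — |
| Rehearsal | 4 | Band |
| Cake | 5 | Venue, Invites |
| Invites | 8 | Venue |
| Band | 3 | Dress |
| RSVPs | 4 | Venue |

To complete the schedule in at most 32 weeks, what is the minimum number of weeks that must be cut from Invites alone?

Current finish: 35 weeks; target: 32.
Invites is on every critical path, so each week cut from Invites cuts the finish by one (this holds down to a finish of 28).
Need 35 − 32 = 3 weeks off Invites → Invites becomes 5 weeks, finish becomes 32.

3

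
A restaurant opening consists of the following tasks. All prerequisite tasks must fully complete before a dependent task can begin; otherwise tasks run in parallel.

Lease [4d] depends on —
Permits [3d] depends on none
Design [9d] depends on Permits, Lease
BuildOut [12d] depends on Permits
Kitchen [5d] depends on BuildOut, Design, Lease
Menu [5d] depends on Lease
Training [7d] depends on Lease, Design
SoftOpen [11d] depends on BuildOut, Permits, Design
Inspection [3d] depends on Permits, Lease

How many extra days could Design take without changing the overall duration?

Critical path: Permits→BuildOut→SoftOpen = 3+12+11 = 26, so the finish is 26 days.
Longest path through Design: 24 days (earliest finish 13, latest finish 15).
Slack of Design = 6 − 4 = 2 days.

2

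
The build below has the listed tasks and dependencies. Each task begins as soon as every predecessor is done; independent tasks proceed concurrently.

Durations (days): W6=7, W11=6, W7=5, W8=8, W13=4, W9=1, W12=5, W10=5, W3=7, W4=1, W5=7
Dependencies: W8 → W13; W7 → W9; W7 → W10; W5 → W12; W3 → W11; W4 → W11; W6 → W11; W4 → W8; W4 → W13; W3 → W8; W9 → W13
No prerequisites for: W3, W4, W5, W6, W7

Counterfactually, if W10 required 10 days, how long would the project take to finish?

19

The binding path is W3→W8→W13 = 7+8+4 = 19; finish at 19 days.
W10 is off the critical path — its longest chain is 10 days, giving 9 of slack.
No other chain overtakes it, so the finish is 19 days.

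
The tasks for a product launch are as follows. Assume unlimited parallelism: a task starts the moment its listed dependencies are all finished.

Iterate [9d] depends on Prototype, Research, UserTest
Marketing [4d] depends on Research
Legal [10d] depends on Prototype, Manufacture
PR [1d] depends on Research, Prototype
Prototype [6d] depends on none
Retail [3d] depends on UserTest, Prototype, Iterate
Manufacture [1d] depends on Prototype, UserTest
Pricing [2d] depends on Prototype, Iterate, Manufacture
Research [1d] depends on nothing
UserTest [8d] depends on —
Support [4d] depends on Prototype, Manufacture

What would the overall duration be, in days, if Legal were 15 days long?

Baseline: UserTest→Iterate→Retail = 8+9+3 = 20 → 20 days.
Legal has 1 day of float (longest path through it is 19).
New critical path: UserTest→Manufacture→Legal = 8+1+15 = 24 ⇒ 24 days.

24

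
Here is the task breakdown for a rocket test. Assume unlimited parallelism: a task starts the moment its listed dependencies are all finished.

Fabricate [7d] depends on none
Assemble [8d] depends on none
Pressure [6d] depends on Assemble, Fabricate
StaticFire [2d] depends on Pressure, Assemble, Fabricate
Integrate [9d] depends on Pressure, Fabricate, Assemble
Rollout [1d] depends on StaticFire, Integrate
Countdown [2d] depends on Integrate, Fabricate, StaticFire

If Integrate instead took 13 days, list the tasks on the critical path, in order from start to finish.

Actual critical path: Assemble→Pressure→Integrate→Countdown = 8+6+9+2 = 25 ⇒ 25 days.
Integrate is on the critical path; changing it to 13 makes that path 29 days.
No other chain overtakes it, so the finish is 29 days.

Assemble, Pressure, Integrate, Countdown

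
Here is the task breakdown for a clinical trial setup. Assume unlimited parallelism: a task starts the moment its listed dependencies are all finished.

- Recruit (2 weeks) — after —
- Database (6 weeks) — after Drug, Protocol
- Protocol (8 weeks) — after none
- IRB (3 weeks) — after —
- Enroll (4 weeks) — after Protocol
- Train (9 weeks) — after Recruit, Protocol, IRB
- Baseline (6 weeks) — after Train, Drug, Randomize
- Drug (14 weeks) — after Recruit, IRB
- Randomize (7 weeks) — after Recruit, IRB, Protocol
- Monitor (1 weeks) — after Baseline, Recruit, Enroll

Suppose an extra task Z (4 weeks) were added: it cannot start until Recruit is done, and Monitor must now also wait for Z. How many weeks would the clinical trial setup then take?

24

Originally the clinical trial setup takes 24 weeks.
With Z inserted, Monitor now waits for max(Baseline, Recruit, Enroll, Z).
New critical path: Protocol→Train→Baseline→Monitor = 8+9+6+1 = 24 ⇒ 24 weeks.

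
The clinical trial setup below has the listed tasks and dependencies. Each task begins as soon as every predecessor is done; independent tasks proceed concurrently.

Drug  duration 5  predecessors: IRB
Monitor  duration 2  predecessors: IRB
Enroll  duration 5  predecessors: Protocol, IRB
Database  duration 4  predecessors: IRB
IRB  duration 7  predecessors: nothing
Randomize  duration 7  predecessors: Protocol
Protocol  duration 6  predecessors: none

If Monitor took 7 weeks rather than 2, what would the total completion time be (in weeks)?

The binding path is Protocol→Randomize = 6+7 = 13; finish at 13 weeks.
Monitor is off the critical path — its longest chain is 9 weeks, giving 4 of slack.
The binding chain switches to IRB→Monitor = 7+7 = 14; finish 14 weeks.

14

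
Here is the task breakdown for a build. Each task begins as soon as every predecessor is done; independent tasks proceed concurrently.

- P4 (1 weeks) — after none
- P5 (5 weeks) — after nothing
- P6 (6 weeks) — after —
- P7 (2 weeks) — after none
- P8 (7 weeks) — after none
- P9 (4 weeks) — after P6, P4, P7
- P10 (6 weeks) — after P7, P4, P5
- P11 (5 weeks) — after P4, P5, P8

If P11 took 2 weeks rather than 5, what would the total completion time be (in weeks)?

The binding path is P8→P11 = 7+5 = 12; finish at 12 weeks.
P11 is on the critical path; changing it to 2 makes that path 9 weeks.
New critical path: P5→P10 = 5+6 = 11 ⇒ 11 weeks.

11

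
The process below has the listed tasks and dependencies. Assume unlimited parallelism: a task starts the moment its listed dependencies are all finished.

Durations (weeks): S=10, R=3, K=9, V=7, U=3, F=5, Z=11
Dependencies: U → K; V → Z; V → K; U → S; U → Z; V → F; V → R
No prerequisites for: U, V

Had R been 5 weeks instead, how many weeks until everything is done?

18

Baseline: V→Z = 7+11 = 18 → 18 weeks.
R is off the critical path — its longest chain is 10 weeks, giving 8 of slack.
That remains the longest chain; total 18 weeks.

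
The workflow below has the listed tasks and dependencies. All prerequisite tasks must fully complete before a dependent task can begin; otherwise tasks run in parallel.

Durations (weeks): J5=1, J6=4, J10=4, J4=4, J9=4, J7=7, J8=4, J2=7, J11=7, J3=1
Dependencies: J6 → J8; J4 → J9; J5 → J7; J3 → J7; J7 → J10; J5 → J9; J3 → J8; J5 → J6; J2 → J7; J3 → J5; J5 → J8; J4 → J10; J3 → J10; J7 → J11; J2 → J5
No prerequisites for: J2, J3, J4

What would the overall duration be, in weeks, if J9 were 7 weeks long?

Baseline: J2→J5→J7→J11 = 7+1+7+7 = 22 → 22 weeks.
J9 is off the critical path — its longest chain is 12 weeks, giving 10 of slack.
That remains the longest chain; total 22 weeks.

22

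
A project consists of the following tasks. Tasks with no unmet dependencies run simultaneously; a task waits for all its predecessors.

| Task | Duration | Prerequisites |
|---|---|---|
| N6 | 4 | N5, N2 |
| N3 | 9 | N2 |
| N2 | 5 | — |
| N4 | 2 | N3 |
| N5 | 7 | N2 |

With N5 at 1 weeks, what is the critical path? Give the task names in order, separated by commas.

N2, N3, N4

Baseline: N2→N5→N6 = 5+7+4 = 16 → 16 weeks.
N5 is on the critical path; changing it to 1 makes that path 10 weeks.
The binding chain switches to N2→N3→N4 = 5+9+2 = 16; finish 16 weeks.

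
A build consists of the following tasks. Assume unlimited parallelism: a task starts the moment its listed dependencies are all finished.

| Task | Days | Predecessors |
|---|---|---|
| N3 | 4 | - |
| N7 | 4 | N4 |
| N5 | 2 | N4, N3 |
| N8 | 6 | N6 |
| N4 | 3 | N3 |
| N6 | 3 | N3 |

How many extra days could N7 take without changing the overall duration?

2

N3→N6→N8 = 4+3+6 = 13 sets the makespan at 13 days.
The longest chain containing N7 totals 11 days.
Float = 13 − 11 = 2.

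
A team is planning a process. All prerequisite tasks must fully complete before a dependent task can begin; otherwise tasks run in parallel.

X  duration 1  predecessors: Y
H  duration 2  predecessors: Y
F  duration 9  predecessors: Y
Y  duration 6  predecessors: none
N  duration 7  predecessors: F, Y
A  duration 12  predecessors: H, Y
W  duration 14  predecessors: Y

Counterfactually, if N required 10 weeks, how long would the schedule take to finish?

25

Baseline: Y→F→N = 6+9+7 = 22 → 22 weeks.
Since N is critical, the +3 change carries straight to that chain (now 25 weeks).
The critical path is still Y→F→N; finish is now 25 weeks.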